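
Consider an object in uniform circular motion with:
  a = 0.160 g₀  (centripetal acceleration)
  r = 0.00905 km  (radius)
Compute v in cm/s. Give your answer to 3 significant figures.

Rearranging: v = √(a·r).
a = 0.160 g₀ = 1.569 m/s²; r = 0.00905 km = 9.050 m.
v = 3.768 m/s
3.768 m/s × (1 cm/s / 0.01000 m/s) = 376.8 cm/s

377 cm/s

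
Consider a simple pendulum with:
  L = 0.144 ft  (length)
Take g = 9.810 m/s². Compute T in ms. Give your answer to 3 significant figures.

420 ms

T is given directly by: T = 2π√(L/g).
L = 0.144 ft = 0.04389 m; g = 9.810 m/s².
T = 0.4203 s
0.4203 s × (1 ms / 0.001000 s) = 420.3 ms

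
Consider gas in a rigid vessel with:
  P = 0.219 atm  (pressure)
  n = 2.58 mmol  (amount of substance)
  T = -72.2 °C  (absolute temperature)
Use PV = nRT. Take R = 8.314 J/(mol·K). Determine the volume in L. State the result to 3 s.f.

From the ideal-gas law: V = nRT/P.
P = 0.219 atm = 22190 Pa; n = 2.58 mmol = 0.002580 mol; T = -72.2 °C = 200.9 K; R = 8.314 J/(mol·K).
V = 1.942×10^-4 m³
1.942×10^-4 m³ × (1 L / 0.001000 m³) = 0.1942 L

0.194 L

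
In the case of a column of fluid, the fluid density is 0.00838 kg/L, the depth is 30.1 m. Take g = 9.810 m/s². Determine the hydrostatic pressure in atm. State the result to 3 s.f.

0.0244 atm

P is given directly by: P = ρgh.
ρ = 0.00838 kg/L = 8.380 kg/m³; h = 30.1 m; g = 9.810 m/s².
P = 2474 Pa
2474 Pa × (1 atm / 1.013×10^5 Pa) = 0.02442 atm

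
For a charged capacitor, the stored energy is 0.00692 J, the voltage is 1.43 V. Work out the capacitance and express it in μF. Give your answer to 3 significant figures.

6770 μF

Solving E = ½C·V² for C: C = 2E/V².
E = 0.00692 J; V = 1.43 V.
C = 0.006768 F
0.006768 F × (1 μF / 1.000×10^-6 F) = 6768 μF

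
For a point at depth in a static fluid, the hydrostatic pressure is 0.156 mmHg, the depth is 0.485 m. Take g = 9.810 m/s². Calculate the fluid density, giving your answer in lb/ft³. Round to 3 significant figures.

0.273 lb/ft³

Rearranging: ρ = P/(g·h).
P = 0.156 mmHg = 20.80 Pa; h = 0.485 m; g = 9.810 m/s².
ρ = 4.371 kg/m³
4.371 kg/m³ × (1 lb/ft³ / 16.02 kg/m³) = 0.2729 lb/ft³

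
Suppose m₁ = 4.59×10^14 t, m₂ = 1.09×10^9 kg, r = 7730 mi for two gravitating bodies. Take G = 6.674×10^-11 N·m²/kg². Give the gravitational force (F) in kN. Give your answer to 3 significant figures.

0.216 kN

From Newton's law of gravitation: F = Gm₁m₂/r².
m₁ = 4.59×10^14 t = 4.590×10^17 kg; m₂ = 1.09×10^9 kg; r = 7730 mi = 1.244×10^7 m; G = 6.674×10^-11 N·m²/kg².
F = 215.8 N  (the unit combination reduces to kg·m/s² = N)
215.8 N × (1 kN / 1000 N) = 0.2158 kN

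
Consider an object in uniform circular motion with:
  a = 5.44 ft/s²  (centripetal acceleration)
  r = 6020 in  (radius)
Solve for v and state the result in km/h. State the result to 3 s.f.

57.3 km/h

Rearranging a = v²/r for v: v = √(a·r).
a = 5.44 ft/s² = 1.658 m/s²; r = 6020 in = 152.9 m.
v = 15.92 m/s
15.92 m/s × (1 km/h / 0.2778 m/s) = 57.32 km/h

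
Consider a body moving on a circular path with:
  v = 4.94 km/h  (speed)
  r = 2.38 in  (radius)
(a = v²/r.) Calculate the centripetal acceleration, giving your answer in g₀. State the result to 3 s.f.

Directly: a = v²/r.
v = 4.94 km/h = 1.372 m/s; r = 2.38 in = 0.06045 m.
a = 31.15 m/s²
31.15 m/s² × (1 g₀ / 9.807 m/s²) = 3.176 g₀

3.18 g₀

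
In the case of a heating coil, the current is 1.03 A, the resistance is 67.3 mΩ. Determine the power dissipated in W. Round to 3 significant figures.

Directly: P = I²R.
I = 1.03 A; R = 67.3 mΩ = 0.06730 Ω.
P = 0.07140 W

0.0714 W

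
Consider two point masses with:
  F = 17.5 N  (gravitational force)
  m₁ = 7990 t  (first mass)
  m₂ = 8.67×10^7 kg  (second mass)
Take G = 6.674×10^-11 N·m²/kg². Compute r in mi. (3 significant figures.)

Rearranging F = G·m₁·m₂/r² for r: r = √(G·m₁m₂/F).
F = 17.5 N; m₁ = 7990 t = 7.990×10^6 kg; m₂ = 8.67×10^7 kg; G = 6.674×10^-11 N·m²/kg².
r = 51.40 m
51.40 m × (1 mi / 1609 m) = 0.03194 mi

0.0319 mi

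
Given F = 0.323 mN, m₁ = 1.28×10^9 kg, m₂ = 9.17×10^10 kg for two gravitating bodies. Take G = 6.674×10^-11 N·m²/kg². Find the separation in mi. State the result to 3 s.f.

Rearranging: r = √(G·m₁m₂/F).
F = 0.323 mN = 3.230×10^-4 N; m₁ = 1.28×10^9 kg; m₂ = 9.17×10^10 kg; G = 6.674×10^-11 N·m²/kg².
r = 4.925×10^6 m
4.925×10^6 m × (1 mi / 1609 m) = 3060 mi

3060 mi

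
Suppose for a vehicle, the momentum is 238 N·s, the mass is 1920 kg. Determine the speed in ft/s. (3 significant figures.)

Rearranging: v = p/m.
p = 238 N·s = 238.0 kg·m/s; m = 1920 kg.
v = 0.1240 m/s
0.1240 m/s × (1 ft/s / 0.3048 m/s) = 0.4067 ft/s

0.407 ft/s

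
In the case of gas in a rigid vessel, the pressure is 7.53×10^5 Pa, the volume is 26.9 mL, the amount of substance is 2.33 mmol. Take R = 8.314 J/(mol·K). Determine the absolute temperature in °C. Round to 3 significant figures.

Solving PV = nRT for T: T = PV/(nR).
P = 7.53×10^5 Pa; V = 26.9 mL = 2.690×10^-5 m³; n = 2.33 mmol = 0.002330 mol; R = 8.314 J/(mol·K).
T = 1046 K
1046 K − 273.15 = 772.5 °C

772 °C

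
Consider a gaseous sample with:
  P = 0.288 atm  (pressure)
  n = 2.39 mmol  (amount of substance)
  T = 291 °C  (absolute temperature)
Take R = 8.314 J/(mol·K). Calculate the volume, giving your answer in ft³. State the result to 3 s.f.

From the ideal-gas law: V = nRT/P.
P = 0.288 atm = 29182 Pa; n = 2.39 mmol = 0.002390 mol; T = 291 °C = 564.1 K; R = 8.314 J/(mol·K).
V = 3.841×10^-4 m³
3.841×10^-4 m³ × (1 ft³ / 0.02832 m³) = 0.01357 ft³

0.0136 ft³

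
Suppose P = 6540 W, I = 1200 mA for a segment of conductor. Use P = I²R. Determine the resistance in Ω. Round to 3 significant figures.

Solving P = I²R for R: R = P/I².
P = 6540 W; I = 1200 mA = 1.200 A.
R = 4542 Ω

4540 Ω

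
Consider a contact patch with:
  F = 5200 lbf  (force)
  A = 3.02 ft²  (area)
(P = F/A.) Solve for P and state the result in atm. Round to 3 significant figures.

0.814 atm

Directly: P = F/A.
F = 5200 lbf = 23131 N; A = 3.02 ft² = 0.2806 m².
P = 82443 Pa
82443 Pa × (1 atm / 1.013×10^5 Pa) = 0.8136 atm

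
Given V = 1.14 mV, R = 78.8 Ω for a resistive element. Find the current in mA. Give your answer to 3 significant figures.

0.0145 mA

From Ohm's law: I = V/R.
V = 1.14 mV = 0.001140 V; R = 78.8 Ω.
I = 1.447×10^-5 A
1.447×10^-5 A × (1 mA / 0.001000 A) = 0.01447 mA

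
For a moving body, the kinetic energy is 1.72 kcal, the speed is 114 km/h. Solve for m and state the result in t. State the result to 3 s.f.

0.0144 t

Rearranging: m = 2·KE/v².
KE = 1.72 kcal = 7196 J; v = 114 km/h = 31.67 m/s.
m = 14.35 kg
14.35 kg × (1 t / 1000 kg) = 0.01435 t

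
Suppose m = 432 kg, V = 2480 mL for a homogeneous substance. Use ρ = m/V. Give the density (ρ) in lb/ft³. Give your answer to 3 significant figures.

ρ is given directly by: ρ = m/V.
m = 432 kg; V = 2480 mL = 0.002480 m³.
ρ = 1.742×10^5 kg/m³
1.742×10^5 kg/m³ × (1 lb/ft³ / 16.02 kg/m³) = 10875 lb/ft³

10900 lb/ft³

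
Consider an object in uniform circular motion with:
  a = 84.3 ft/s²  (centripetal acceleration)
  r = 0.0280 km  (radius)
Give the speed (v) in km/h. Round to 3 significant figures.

96.6 km/h

Rearranging: v = √(a·r).
a = 84.3 ft/s² = 25.69 m/s²; r = 0.0280 km = 28.00 m.
v = 26.82 m/s
26.82 m/s × (1 km/h / 0.2778 m/s) = 96.56 km/h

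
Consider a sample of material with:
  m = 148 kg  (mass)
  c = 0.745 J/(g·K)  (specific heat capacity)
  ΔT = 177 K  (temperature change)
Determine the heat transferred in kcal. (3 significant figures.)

4660 kcal

Directly: Q = mcΔT.
m = 148 kg; c = 0.745 J/(g·K) = 745.0 J/(kg·K); ΔT = 177 K.
Q = 1.952×10^7 J
1.952×10^7 J × (1 kcal / 4184 J) = 4664 kcal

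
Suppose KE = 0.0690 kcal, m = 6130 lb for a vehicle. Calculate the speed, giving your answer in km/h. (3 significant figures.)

Rearranging KE = ½mv² for v: v = √(2·KE/m).
KE = 0.0690 kcal = 288.7 J; m = 6130 lb = 2781 kg.
v = 0.4557 m/s
0.4557 m/s × (1 km/h / 0.2778 m/s) = 1.640 km/h

1.64 km/h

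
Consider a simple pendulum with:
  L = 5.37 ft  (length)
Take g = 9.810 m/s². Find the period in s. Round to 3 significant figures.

2.57 s

Directly: T = 2π√(L/g).
L = 5.37 ft = 1.637 m; g = 9.810 m/s².
T = 2.566 s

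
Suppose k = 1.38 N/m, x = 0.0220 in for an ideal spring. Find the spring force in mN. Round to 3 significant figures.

0.771 mN

From Hooke's law: F = kx.
k = 1.38 N/m; x = 0.0220 in = 5.588×10^-4 m.
F = 7.711×10^-4 N  (the unit combination reduces to kg·m/s² = N)
7.711×10^-4 N × (1 mN / 0.001000 N) = 0.7711 mN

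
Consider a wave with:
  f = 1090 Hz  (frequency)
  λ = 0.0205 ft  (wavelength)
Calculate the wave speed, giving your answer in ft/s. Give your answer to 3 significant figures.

22.3 ft/s

Directly: v = fλ.
f = 1090 Hz; λ = 0.0205 ft = 0.006248 m.
v = 6.811 m/s
6.811 m/s × (1 ft/s / 0.3048 m/s) = 22.34 ft/s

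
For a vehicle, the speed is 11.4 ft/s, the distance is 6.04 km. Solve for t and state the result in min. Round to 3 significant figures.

Rearranging v = d/t for t: t = d/v.
v = 11.4 ft/s = 3.475 m/s; d = 6.04 km = 6040 m.
t = 1738 s
1738 s × (1 min / 60.00 s) = 28.97 min

29.0 min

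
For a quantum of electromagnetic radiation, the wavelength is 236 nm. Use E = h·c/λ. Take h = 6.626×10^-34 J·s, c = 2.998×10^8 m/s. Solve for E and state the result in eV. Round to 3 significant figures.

E is given directly by: E = hc/λ.
λ = 236 nm = 2.360×10^-7 m; h = 6.626×10^-34 J·s; c = 2.998×10^8 m/s.
E = 8.417×10^-19 J
8.417×10^-19 J × (1 eV / 1.602×10^-19 J) = 5.254 eV

5.25 eV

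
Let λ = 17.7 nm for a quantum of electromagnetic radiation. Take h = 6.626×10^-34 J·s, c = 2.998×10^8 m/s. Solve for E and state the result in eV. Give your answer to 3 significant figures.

Directly: E = hc/λ.
λ = 17.7 nm = 1.770×10^-8 m; h = 6.626×10^-34 J·s; c = 2.998×10^8 m/s.
E = 1.122×10^-17 J  (the unit combination reduces to kg·m²/s² = J)
1.122×10^-17 J × (1 eV / 1.602×10^-19 J) = 70.05 eV

70.0 eV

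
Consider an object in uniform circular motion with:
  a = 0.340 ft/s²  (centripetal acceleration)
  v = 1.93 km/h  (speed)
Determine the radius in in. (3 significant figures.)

Rearranging: r = v²/a.
a = 0.340 ft/s² = 0.1036 m/s²; v = 1.93 km/h = 0.5361 m/s.
r = 2.773 m
2.773 m × (1 in / 0.02540 m) = 109.2 in

109 in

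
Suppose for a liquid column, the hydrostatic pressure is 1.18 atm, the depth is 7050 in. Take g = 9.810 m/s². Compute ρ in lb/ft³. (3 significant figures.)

Rearranging P = ρ·g·h for ρ: ρ = P/(g·h).
P = 1.18 atm = 1.196×10^5 Pa; h = 7050 in = 179.1 m; g = 9.810 m/s².
ρ = 68.06 kg/m³
68.06 kg/m³ × (1 lb/ft³ / 16.02 kg/m³) = 4.249 lb/ft³

4.25 lb/ft³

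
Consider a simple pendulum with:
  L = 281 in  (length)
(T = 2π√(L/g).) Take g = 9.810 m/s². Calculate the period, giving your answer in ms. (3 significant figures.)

5360 ms

Directly: T = 2π√(L/g).
L = 281 in = 7.137 m; g = 9.810 m/s².
T = 5.359 s
5.359 s × (1 ms / 0.001000 s) = 5359 ms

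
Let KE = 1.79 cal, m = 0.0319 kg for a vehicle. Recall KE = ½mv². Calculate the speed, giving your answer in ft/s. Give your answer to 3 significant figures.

Solving KE = ½mv² for v: v = √(2·KE/m).
KE = 1.79 cal = 7.489 J; m = 0.0319 kg.
v = 21.67 m/s
21.67 m/s × (1 ft/s / 0.3048 m/s) = 71.09 ft/s

71.1 ft/s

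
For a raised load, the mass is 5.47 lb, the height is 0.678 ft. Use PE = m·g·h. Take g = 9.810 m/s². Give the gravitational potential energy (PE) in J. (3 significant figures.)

5.03 J

Directly: PE = mgh.
m = 5.47 lb = 2.481 kg; h = 0.678 ft = 0.2067 m; g = 9.810 m/s².
PE = 5.030 J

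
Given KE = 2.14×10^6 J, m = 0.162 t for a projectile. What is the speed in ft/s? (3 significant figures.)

Rearranging KE = ½mv² for v: v = √(2·KE/m).
KE = 2.14×10^6 J; m = 0.162 t = 162.0 kg.
v = 162.5 m/s
162.5 m/s × (1 ft/s / 0.3048 m/s) = 533.3 ft/s

533 ft/s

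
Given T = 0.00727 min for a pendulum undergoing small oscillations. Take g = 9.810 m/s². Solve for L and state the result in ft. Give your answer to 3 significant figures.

Rearranging: L = g·(T/2π)².
T = 0.00727 min = 0.4362 s; g = 9.810 m/s².
L = 0.04728 m
0.04728 m × (1 ft / 0.3048 m) = 0.1551 ft

0.155 ft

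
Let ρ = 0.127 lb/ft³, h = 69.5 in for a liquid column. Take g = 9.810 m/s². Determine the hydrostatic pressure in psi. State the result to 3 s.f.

Directly: P = ρgh.
ρ = 0.127 lb/ft³ = 2.034 kg/m³; h = 69.5 in = 1.765 m; g = 9.810 m/s².
P = 35.23 Pa
35.23 Pa × (1 psi / 6895 Pa) = 0.005110 psi

0.00511 psi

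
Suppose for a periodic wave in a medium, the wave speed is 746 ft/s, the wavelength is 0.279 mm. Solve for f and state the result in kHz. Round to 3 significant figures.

815 kHz

Rearranging: f = v/λ.
v = 746 ft/s = 227.4 m/s; λ = 0.279 mm = 2.790×10^-4 m.
f = 8.150×10^5 Hz
8.150×10^5 Hz × (1 kHz / 1000 Hz) = 815.0 kHz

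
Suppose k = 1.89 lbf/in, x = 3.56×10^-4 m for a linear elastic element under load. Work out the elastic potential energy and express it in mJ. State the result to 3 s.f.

Directly: U = ½kx².
k = 1.89 lbf/in = 331.0 N/m; x = 3.56×10^-4 m.
U = 2.097×10^-5 J
2.097×10^-5 J × (1 mJ / 0.001000 J) = 0.02097 mJ

0.0210 mJ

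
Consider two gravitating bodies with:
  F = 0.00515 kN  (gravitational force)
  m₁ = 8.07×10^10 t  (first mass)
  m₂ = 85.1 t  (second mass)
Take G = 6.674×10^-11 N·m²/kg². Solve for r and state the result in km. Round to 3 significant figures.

Rearranging: r = √(G·m₁m₂/F).
F = 0.00515 kN = 5.150 N; m₁ = 8.07×10^10 t = 8.070×10^13 kg; m₂ = 85.1 t = 85100 kg; G = 6.674×10^-11 N·m²/kg².
r = 9434 m
9434 m × (1 km / 1000 m) = 9.434 km

9.43 km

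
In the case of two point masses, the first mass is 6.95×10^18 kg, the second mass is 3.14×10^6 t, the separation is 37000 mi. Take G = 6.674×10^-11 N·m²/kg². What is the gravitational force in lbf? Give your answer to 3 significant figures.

Directly: F = Gm₁m₂/r².
m₁ = 6.95×10^18 kg; m₂ = 3.14×10^6 t = 3.140×10^9 kg; r = 37000 mi = 5.955×10^7 m; G = 6.674×10^-11 N·m²/kg².
F = 410.8 N  (the unit combination reduces to kg·m/s² = N)
410.8 N × (1 lbf / 4.448 N) = 92.34 lbf

92.3 lbf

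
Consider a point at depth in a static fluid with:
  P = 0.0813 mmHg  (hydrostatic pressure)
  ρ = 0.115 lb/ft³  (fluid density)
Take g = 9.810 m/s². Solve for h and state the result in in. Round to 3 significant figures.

23.6 in

Rearranging: h = P/(ρ·g).
P = 0.0813 mmHg = 10.84 Pa; ρ = 0.115 lb/ft³ = 1.842 kg/m³; g = 9.810 m/s².
h = 0.5998 m
0.5998 m × (1 in / 0.02540 m) = 23.61 in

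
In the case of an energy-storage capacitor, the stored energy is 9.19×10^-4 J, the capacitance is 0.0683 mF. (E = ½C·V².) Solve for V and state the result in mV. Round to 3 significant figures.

Rearranging E = ½C·V² for V: V = √(2E/C).
E = 9.19×10^-4 J; C = 0.0683 mF = 6.830×10^-5 F.
V = 5.188 V
5.188 V × (1 mV / 0.001000 V) = 5188 mV

5190 mV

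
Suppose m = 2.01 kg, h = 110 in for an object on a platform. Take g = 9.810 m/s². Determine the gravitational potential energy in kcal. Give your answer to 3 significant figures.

PE is given directly by: PE = mgh.
m = 2.01 kg; h = 110 in = 2.794 m; g = 9.810 m/s².
PE = 55.09 J
55.09 J × (1 kcal / 4184 J) = 0.01317 kcal

0.0132 kcal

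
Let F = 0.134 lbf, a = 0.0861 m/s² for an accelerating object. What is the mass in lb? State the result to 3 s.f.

15.3 lb

Solving F = m·a for m: m = F/a.
F = 0.134 lbf = 0.5961 N; a = 0.0861 m/s².
m = 6.923 kg
6.923 kg × (1 lb / 0.4536 kg) = 15.26 lb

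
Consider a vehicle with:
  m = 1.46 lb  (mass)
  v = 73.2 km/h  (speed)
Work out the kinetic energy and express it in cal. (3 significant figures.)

KE is given directly by: KE = ½mv².
m = 1.46 lb = 0.6622 kg; v = 73.2 km/h = 20.33 m/s.
KE = 136.9 J  (the unit combination reduces to kg·m²/s² = J)
136.9 J × (1 cal / 4.184 J) = 32.72 cal

32.7 cal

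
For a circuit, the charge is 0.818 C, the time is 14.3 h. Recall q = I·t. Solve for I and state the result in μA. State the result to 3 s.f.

15.9 μA

Rearranging q = I·t for I: I = q/t.
q = 0.818 C; t = 14.3 h = 51480 s.
I = 1.589×10^-5 A
1.589×10^-5 A × (1 μA / 1.000×10^-6 A) = 15.89 μA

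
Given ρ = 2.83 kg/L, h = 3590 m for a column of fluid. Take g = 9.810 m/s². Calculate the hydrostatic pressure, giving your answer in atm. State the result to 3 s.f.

984 atm

Directly: P = ρgh.
ρ = 2.83 kg/L = 2830 kg/m³; h = 3590 m; g = 9.810 m/s².
P = 9.967×10^7 Pa
9.967×10^7 Pa × (1 atm / 1.013×10^5 Pa) = 983.6 atm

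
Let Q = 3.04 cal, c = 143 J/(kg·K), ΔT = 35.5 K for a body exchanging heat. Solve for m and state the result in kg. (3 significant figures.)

0.00251 kg

Solving Q = m·c·ΔT for m: m = Q/(c·ΔT).
Q = 3.04 cal = 12.72 J; c = 143 J/(kg·K); ΔT = 35.5 K.
m = 0.002506 kg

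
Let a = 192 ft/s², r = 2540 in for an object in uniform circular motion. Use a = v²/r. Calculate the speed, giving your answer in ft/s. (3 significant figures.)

Rearranging a = v²/r for v: v = √(a·r).
a = 192 ft/s² = 58.52 m/s²; r = 2540 in = 64.52 m.
v = 61.45 m/s
61.45 m/s × (1 ft/s / 0.3048 m/s) = 201.6 ft/s

202 ft/s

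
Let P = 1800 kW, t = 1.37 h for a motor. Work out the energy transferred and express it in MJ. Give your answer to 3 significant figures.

8880 MJ

Solving P = W/t for W: W = P·t.
P = 1800 kW = 1.800×10^6 W; t = 1.37 h = 4932 s.
W = 8.878×10^9 J
8.878×10^9 J × (1 MJ / 1.000×10^6 J) = 8878 MJ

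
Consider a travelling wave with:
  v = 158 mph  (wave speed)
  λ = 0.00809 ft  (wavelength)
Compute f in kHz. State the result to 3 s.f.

Rearranging v = f·λ for f: f = v/λ.
v = 158 mph = 70.63 m/s; λ = 0.00809 ft = 0.002466 m.
f = 28644 Hz
28644 Hz × (1 kHz / 1000 Hz) = 28.64 kHz

28.6 kHz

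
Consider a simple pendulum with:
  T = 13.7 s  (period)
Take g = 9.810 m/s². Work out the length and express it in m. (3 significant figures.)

Rearranging T = 2π√(L/g) for L: L = g·(T/2π)².
T = 13.7 s; g = 9.810 m/s².
L = 46.64 m

46.6 m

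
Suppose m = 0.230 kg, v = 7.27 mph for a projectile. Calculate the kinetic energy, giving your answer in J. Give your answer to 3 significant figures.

1.21 J

Directly: KE = ½mv².
m = 0.230 kg; v = 7.27 mph = 3.250 m/s.
KE = 1.215 J  (the unit combination reduces to kg·m²/s² = J)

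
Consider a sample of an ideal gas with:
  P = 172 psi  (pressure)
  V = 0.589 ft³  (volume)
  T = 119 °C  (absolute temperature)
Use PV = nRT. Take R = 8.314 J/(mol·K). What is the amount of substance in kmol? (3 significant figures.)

From the ideal-gas law: n = PV/(RT).
P = 172 psi = 1.186×10^6 Pa; V = 0.589 ft³ = 0.01668 m³; T = 119 °C = 392.1 K; R = 8.314 J/(mol·K).
n = 6.067 mol
6.067 mol × (1 kmol / 1000 mol) = 0.006067 kmol

0.00607 kmol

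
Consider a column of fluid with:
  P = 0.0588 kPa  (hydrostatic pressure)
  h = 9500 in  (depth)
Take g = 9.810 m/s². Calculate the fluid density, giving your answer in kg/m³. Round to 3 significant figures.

Rearranging P = ρ·g·h for ρ: ρ = P/(g·h).
P = 0.0588 kPa = 58.80 Pa; h = 9500 in = 241.3 m; g = 9.810 m/s².
ρ = 0.02484 kg/m³

0.0248 kg/m³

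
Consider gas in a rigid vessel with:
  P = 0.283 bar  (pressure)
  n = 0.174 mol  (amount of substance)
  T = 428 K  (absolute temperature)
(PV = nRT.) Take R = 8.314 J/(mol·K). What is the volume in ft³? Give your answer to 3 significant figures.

0.773 ft³

From the ideal-gas law: V = nRT/P.
P = 0.283 bar = 28300 Pa; n = 0.174 mol; T = 428 K; R = 8.314 J/(mol·K).
V = 0.02188 m³
0.02188 m³ × (1 ft³ / 0.02832 m³) = 0.7726 ft³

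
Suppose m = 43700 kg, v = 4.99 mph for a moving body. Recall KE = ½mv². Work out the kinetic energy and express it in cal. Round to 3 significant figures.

26000 cal

KE is given directly by: KE = ½mv².
m = 43700 kg; v = 4.99 mph = 2.231 m/s.
KE = 1.087×10^5 J  (the unit combination reduces to kg·m²/s² = J)
1.087×10^5 J × (1 cal / 4.184 J) = 25987 cal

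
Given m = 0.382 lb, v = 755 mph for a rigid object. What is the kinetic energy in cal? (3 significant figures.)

2360 cal

KE is given directly by: KE = ½mv².
m = 0.382 lb = 0.1733 kg; v = 755 mph = 337.5 m/s.
KE = 9869 J
9869 J × (1 cal / 4.184 J) = 2359 cal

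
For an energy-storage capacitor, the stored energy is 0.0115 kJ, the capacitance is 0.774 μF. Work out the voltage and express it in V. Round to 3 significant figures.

Rearranging E = ½C·V² for V: V = √(2E/C).
E = 0.0115 kJ = 11.50 J; C = 0.774 μF = 7.740×10^-7 F.
V = 5451 V

5450 V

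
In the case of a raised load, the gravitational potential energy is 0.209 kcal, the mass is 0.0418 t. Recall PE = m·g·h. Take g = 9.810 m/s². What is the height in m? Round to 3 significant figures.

Solving PE = m·g·h for h: h = PE/(m·g).
PE = 0.209 kcal = 874.5 J; m = 0.0418 t = 41.80 kg; g = 9.810 m/s².
h = 2.133 m

2.13 m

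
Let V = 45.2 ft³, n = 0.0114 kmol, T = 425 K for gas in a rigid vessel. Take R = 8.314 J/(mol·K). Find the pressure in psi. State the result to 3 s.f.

4.56 psi

From the ideal-gas law: P = nRT/V.
V = 45.2 ft³ = 1.280 m³; n = 0.0114 kmol = 11.40 mol; T = 425 K; R = 8.314 J/(mol·K).
P = 31472 Pa
31472 Pa × (1 psi / 6895 Pa) = 4.565 psi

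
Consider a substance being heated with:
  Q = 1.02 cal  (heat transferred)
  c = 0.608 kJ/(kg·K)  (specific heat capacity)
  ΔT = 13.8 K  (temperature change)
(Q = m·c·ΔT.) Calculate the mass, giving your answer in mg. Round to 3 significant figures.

509 mg

Rearranging Q = m·c·ΔT for m: m = Q/(c·ΔT).
Q = 1.02 cal = 4.268 J; c = 0.608 kJ/(kg·K) = 608.0 J/(kg·K); ΔT = 13.8 K.
m = 5.086×10^-4 kg
5.086×10^-4 kg × (1 mg / 1.000×10^-6 kg) = 508.6 mg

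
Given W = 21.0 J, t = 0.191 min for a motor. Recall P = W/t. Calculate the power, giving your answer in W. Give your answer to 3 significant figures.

1.83 W

Directly: P = W/t.
W = 21.0 J; t = 0.191 min = 11.46 s.
P = 1.832 W  (the unit combination reduces to kg·m²/s³ = W)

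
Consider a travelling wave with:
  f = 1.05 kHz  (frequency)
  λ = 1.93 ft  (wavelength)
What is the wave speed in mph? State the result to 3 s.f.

Directly: v = fλ.
f = 1.05 kHz = 1050 Hz; λ = 1.93 ft = 0.5883 m.
v = 617.7 m/s
617.7 m/s × (1 mph / 0.4470 m/s) = 1382 mph

1380 mph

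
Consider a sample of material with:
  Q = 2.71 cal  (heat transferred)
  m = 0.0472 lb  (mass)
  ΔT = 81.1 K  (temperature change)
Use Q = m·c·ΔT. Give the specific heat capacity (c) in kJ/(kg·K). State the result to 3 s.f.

Solving Q = m·c·ΔT for c: c = Q/(m·ΔT).
Q = 2.71 cal = 11.34 J; m = 0.0472 lb = 0.02141 kg; ΔT = 81.1 K.
c = 6.530 J/(kg·K)
6.530 J/(kg·K) × (1 kJ/(kg·K) / 1000 J/(kg·K)) = 0.006530 kJ/(kg·K)

0.00653 kJ/(kg·K)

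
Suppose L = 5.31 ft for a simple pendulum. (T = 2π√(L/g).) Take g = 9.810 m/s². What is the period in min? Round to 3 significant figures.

T is given directly by: T = 2π√(L/g).
L = 5.31 ft = 1.618 m; g = 9.810 m/s².
T = 2.552 s
2.552 s × (1 min / 60.00 s) = 0.04254 min

0.0425 min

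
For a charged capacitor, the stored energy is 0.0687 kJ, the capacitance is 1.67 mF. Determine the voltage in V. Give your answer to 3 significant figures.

Rearranging: V = √(2E/C).
E = 0.0687 kJ = 68.70 J; C = 1.67 mF = 0.001670 F.
V = 286.8 V  (the unit combination reduces to kg·m²/(A·s³) = V)

287 V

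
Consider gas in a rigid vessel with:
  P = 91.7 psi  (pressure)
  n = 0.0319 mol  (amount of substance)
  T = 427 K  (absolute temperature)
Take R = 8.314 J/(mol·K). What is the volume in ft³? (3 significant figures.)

From the ideal-gas law: V = nRT/P.
P = 91.7 psi = 6.322×10^5 Pa; n = 0.0319 mol; T = 427 K; R = 8.314 J/(mol·K).
V = 1.791×10^-4 m³
1.791×10^-4 m³ × (1 ft³ / 0.02832 m³) = 0.006326 ft³

0.00633 ft³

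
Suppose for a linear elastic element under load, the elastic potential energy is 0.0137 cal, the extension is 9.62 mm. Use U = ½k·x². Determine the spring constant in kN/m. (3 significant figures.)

Rearranging U = ½k·x² for k: k = 2U/x².
U = 0.0137 cal = 0.05732 J; x = 9.62 mm = 0.009620 m.
k = 1239 N/m
1239 N/m × (1 kN/m / 1000 N/m) = 1.239 kN/m

1.24 kN/m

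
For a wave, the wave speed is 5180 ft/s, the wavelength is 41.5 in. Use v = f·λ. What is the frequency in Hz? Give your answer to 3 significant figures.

1500 Hz

Rearranging v = f·λ for f: f = v/λ.
v = 5180 ft/s = 1579 m/s; λ = 41.5 in = 1.054 m.
f = 1498 Hz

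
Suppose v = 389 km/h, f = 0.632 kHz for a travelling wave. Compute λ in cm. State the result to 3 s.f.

Rearranging: λ = v/f.
v = 389 km/h = 108.1 m/s; f = 0.632 kHz = 632.0 Hz.
λ = 0.1710 m
0.1710 m × (1 cm / 0.01000 m) = 17.10 cm

17.1 cm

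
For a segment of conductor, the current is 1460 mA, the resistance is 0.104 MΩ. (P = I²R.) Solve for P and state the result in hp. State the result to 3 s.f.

Directly: P = I²R.
I = 1460 mA = 1.460 A; R = 0.104 MΩ = 1.040×10^5 Ω.
P = 2.217×10^5 W  (the unit combination reduces to kg·m²/s³ = W)
2.217×10^5 W × (1 hp / 745.7 W) = 297.3 hp

297 hp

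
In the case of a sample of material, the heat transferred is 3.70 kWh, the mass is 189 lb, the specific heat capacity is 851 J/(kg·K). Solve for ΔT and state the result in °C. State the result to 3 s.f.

Rearranging Q = m·c·ΔT for ΔT: ΔT = Q/(m·c).
Q = 3.70 kWh = 1.332×10^7 J; m = 189 lb = 85.73 kg; c = 851 J/(kg·K).
ΔT = 182.6 K
Since 1 °C = 1 K, 182.6 °C.

183 °C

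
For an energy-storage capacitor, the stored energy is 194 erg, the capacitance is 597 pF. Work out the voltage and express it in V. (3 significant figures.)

255 V

Rearranging: V = √(2E/C).
E = 194 erg = 1.940×10^-5 J; C = 597 pF = 5.970×10^-10 F.
V = 254.9 V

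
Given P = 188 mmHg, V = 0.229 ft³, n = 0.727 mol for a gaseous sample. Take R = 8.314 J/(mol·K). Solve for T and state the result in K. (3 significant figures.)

26.9 K

From the ideal-gas law: T = PV/(nR).
P = 188 mmHg = 25065 Pa; V = 0.229 ft³ = 0.006485 m³; n = 0.727 mol; R = 8.314 J/(mol·K).
T = 26.89 K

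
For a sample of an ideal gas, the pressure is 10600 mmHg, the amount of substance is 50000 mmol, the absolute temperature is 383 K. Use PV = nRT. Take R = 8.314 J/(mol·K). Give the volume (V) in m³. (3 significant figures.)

From the ideal-gas law: V = nRT/P.
P = 10600 mmHg = 1.413×10^6 Pa; n = 50000 mmol = 50.00 mol; T = 383 K; R = 8.314 J/(mol·K).
V = 0.1127 m³

0.113 m³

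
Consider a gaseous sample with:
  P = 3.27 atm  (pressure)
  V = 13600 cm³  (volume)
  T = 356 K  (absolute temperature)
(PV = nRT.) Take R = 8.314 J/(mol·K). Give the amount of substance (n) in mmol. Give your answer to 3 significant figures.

Rearranging PV = nRT for n: n = PV/(RT).
P = 3.27 atm = 3.313×10^5 Pa; V = 13600 cm³ = 0.01360 m³; T = 356 K; R = 8.314 J/(mol·K).
n = 1.522 mol
1.522 mol × (1 mmol / 0.001000 mol) = 1522 mmol

1520 mmol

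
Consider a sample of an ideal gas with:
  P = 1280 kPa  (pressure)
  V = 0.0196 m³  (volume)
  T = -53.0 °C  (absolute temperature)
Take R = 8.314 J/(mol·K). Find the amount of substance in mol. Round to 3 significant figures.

Solving PV = nRT for n: n = PV/(RT).
P = 1280 kPa = 1.280×10^6 Pa; V = 0.0196 m³; T = -53.0 °C = 220.1 K; R = 8.314 J/(mol·K).
n = 13.71 mol

13.7 mol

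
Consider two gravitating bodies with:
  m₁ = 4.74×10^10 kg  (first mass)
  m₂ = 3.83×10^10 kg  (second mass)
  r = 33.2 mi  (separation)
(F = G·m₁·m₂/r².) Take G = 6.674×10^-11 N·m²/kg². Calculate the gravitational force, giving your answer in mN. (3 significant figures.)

From Newton's law of gravitation: F = Gm₁m₂/r².
m₁ = 4.74×10^10 kg; m₂ = 3.83×10^10 kg; r = 33.2 mi = 53430 m; G = 6.674×10^-11 N·m²/kg².
F = 42.44 N  (the unit combination reduces to kg·m/s² = N)
42.44 N × (1 mN / 0.001000 N) = 42441 mN

42400 mN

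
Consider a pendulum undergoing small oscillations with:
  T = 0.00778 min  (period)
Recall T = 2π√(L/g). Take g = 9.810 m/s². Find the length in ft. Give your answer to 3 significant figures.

Rearranging T = 2π√(L/g) for L: L = g·(T/2π)².
T = 0.00778 min = 0.4668 s; g = 9.810 m/s².
L = 0.05415 m
0.05415 m × (1 ft / 0.3048 m) = 0.1776 ft

0.178 ft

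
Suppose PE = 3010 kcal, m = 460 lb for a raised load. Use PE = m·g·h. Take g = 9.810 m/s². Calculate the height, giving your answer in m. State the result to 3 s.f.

6150 m

Rearranging PE = m·g·h for h: h = PE/(m·g).
PE = 3010 kcal = 1.259×10^7 J; m = 460 lb = 208.7 kg; g = 9.810 m/s².
h = 6153 m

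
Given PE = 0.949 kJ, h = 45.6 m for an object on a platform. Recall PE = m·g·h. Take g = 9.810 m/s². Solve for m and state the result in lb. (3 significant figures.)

Rearranging: m = PE/(g·h).
PE = 0.949 kJ = 949.0 J; h = 45.6 m; g = 9.810 m/s².
m = 2.121 kg
2.121 kg × (1 lb / 0.4536 kg) = 4.677 lb

4.68 lb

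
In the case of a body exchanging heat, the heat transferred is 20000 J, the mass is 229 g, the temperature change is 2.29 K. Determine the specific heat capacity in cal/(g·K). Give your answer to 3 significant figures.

Solving Q = m·c·ΔT for c: c = Q/(m·ΔT).
Q = 20000 J; m = 229 g = 0.2290 kg; ΔT = 2.29 K.
c = 38138 J/(kg·K)
38138 J/(kg·K) × (1 cal/(g·K) / 4184 J/(kg·K)) = 9.115 cal/(g·K)

9.12 cal/(g·K)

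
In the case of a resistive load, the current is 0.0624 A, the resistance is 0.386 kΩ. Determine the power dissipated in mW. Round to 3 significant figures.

1500 mW

P is given directly by: P = I²R.
I = 0.0624 A; R = 0.386 kΩ = 386.0 Ω.
P = 1.503 W  (the unit combination reduces to kg·m²/s³ = W)
1.503 W × (1 mW / 0.001000 W) = 1503 mW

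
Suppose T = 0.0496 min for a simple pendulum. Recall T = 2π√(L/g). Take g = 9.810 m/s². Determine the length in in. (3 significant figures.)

Solving T = 2π√(L/g) for L: L = g·(T/2π)².
T = 0.0496 min = 2.976 s; g = 9.810 m/s².
L = 2.201 m
2.201 m × (1 in / 0.02540 m) = 86.64 in

86.6 in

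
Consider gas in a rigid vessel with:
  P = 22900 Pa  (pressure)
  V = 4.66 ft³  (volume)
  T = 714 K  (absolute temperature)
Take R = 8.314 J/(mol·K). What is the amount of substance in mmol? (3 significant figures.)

509 mmol

From the ideal-gas law: n = PV/(RT).
P = 22900 Pa; V = 4.66 ft³ = 0.1320 m³; T = 714 K; R = 8.314 J/(mol·K).
n = 0.5090 mol
0.5090 mol × (1 mmol / 0.001000 mol) = 509.0 mmol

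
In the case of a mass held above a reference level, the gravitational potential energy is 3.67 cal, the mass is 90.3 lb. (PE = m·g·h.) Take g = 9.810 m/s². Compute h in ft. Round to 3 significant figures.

0.125 ft

Solving PE = m·g·h for h: h = PE/(m·g).
PE = 3.67 cal = 15.36 J; m = 90.3 lb = 40.96 kg; g = 9.810 m/s².
h = 0.03822 m
0.03822 m × (1 ft / 0.3048 m) = 0.1254 ft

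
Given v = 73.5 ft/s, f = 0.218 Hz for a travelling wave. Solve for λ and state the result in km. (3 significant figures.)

0.103 km

Rearranging: λ = v/f.
v = 73.5 ft/s = 22.40 m/s; f = 0.218 Hz.
λ = 102.8 m
102.8 m × (1 km / 1000 m) = 0.1028 km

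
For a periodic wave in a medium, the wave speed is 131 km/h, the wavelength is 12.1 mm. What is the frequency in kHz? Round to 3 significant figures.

3.01 kHz

Rearranging: f = v/λ.
v = 131 km/h = 36.39 m/s; λ = 12.1 mm = 0.01210 m.
f = 3007 Hz
3007 Hz × (1 kHz / 1000 Hz) = 3.007 kHz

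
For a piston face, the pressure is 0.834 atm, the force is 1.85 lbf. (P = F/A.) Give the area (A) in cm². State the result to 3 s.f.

0.974 cm²

Rearranging: A = F/P.
P = 0.834 atm = 84505 Pa; F = 1.85 lbf = 8.229 N.
A = 9.738×10^-5 m²
9.738×10^-5 m² × (1 cm² / 1.000×10^-4 m²) = 0.9738 cm²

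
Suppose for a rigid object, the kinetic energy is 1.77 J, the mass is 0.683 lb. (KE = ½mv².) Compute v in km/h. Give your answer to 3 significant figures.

Rearranging KE = ½mv² for v: v = √(2·KE/m).
KE = 1.77 J; m = 0.683 lb = 0.3098 kg.
v = 3.380 m/s
3.380 m/s × (1 km/h / 0.2778 m/s) = 12.17 km/h

12.2 km/h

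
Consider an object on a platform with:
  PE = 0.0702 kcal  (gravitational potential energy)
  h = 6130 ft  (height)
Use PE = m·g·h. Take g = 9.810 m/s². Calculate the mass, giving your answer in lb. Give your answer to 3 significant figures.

0.0353 lb

Solving PE = m·g·h for m: m = PE/(g·h).
PE = 0.0702 kcal = 293.7 J; h = 6130 ft = 1868 m; g = 9.810 m/s².
m = 0.01602 kg
0.01602 kg × (1 lb / 0.4536 kg) = 0.03533 lb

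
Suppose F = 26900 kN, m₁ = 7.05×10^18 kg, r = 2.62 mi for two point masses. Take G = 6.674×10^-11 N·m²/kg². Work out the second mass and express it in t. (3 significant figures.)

From Newton's law of gravitation: m₂ = F·r²/(G·m₁).
F = 26900 kN = 2.690×10^7 N; m₁ = 7.05×10^18 kg; r = 2.62 mi = 4216 m; G = 6.674×10^-11 N·m²/kg².
m₂ = 1.016×10^6 kg
1.016×10^6 kg × (1 t / 1000 kg) = 1016 t

1020 t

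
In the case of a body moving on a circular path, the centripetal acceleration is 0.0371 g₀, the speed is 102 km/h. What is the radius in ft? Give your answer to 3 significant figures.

Rearranging: r = v²/a.
a = 0.0371 g₀ = 0.3638 m/s²; v = 102 km/h = 28.33 m/s.
r = 2206 m
2206 m × (1 ft / 0.3048 m) = 7239 ft

7240 ft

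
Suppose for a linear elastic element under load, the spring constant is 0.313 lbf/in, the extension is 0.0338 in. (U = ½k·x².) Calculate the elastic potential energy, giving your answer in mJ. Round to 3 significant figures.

U is given directly by: U = ½kx².
k = 0.313 lbf/in = 54.81 N/m; x = 0.0338 in = 8.585×10^-4 m.
U = 2.020×10^-5 J
2.020×10^-5 J × (1 mJ / 0.001000 J) = 0.02020 mJ

0.0202 mJ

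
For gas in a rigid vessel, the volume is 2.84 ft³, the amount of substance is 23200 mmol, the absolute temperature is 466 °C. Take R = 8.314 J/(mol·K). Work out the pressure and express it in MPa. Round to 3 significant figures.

1.77 MPa

From the ideal-gas law: P = nRT/V.
V = 2.84 ft³ = 0.08042 m³; n = 23200 mmol = 23.20 mol; T = 466 °C = 739.1 K; R = 8.314 J/(mol·K).
P = 1.773×10^6 Pa
1.773×10^6 Pa × (1 MPa / 1.000×10^6 Pa) = 1.773 MPa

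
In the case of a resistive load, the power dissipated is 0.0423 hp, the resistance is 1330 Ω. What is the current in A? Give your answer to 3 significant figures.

Rearranging: I = √(P/R).
P = 0.0423 hp = 31.54 W; R = 1330 Ω.
I = 0.1540 A

0.154 A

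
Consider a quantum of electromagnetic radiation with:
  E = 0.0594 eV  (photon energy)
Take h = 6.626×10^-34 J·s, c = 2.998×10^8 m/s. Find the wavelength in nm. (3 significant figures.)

20900 nm

Solving E = h·c/λ for λ: λ = hc/E.
E = 0.0594 eV = 9.517×10^-21 J; h = 6.626×10^-34 J·s; c = 2.998×10^8 m/s.
λ = 2.087×10^-5 m
2.087×10^-5 m × (1 nm / 1.000×10^-9 m) = 20873 nm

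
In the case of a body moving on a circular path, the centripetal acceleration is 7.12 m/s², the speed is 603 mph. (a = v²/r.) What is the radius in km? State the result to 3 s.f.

10.2 km

Rearranging: r = v²/a.
a = 7.12 m/s²; v = 603 mph = 269.6 m/s.
r = 10206 m
10206 m × (1 km / 1000 m) = 10.21 km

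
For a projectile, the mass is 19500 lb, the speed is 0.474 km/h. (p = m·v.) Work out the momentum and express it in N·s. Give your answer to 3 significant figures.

1160 N·s

Directly: p = mv.
m = 19500 lb = 8845 kg; v = 0.474 km/h = 0.1317 m/s.
p = 1165 kg·m/s
Since 1 N·s = 1 kg·m/s, 1165 N·s.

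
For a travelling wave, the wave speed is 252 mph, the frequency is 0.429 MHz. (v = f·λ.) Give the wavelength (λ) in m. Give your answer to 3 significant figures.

Solving v = f·λ for λ: λ = v/f.
v = 252 mph = 112.7 m/s; f = 0.429 MHz = 4.290×10^5 Hz.
λ = 2.626×10^-4 m

2.63×10^-4 m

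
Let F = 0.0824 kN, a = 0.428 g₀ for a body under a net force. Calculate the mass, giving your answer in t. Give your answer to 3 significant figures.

From Newton's second law: m = F/a.
F = 0.0824 kN = 82.40 N; a = 0.428 g₀ = 4.197 m/s².
m = 19.63 kg
19.63 kg × (1 t / 1000 kg) = 0.01963 t

0.0196 t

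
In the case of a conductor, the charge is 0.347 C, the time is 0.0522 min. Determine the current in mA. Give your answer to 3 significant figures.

Solving q = I·t for I: I = q/t.
q = 0.347 C; t = 0.0522 min = 3.132 s.
I = 0.1108 A
0.1108 A × (1 mA / 0.001000 A) = 110.8 mA

111 mA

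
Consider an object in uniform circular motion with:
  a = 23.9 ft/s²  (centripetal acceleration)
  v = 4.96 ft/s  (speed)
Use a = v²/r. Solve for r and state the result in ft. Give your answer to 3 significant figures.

1.03 ft

Solving a = v²/r for r: r = v²/a.
a = 23.9 ft/s² = 7.285 m/s²; v = 4.96 ft/s = 1.512 m/s.
r = 0.3137 m
0.3137 m × (1 ft / 0.3048 m) = 1.029 ft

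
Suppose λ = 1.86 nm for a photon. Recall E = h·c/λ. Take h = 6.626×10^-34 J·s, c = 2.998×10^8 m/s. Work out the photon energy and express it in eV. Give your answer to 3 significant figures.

667 eV

Directly: E = hc/λ.
λ = 1.86 nm = 1.860×10^-9 m; h = 6.626×10^-34 J·s; c = 2.998×10^8 m/s.
E = 1.068×10^-16 J
1.068×10^-16 J × (1 eV / 1.602×10^-19 J) = 666.6 eV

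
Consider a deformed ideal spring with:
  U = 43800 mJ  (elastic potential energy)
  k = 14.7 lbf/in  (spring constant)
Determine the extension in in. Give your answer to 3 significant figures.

7.26 in

Solving U = ½k·x² for x: x = √(2U/k).
U = 43800 mJ = 43.80 J; k = 14.7 lbf/in = 2574 N/m.
x = 0.1845 m
0.1845 m × (1 in / 0.02540 m) = 7.262 in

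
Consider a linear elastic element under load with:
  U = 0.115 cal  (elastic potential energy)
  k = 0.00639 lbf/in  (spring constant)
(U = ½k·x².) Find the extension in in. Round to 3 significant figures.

Rearranging: x = √(2U/k).
U = 0.115 cal = 0.4812 J; k = 0.00639 lbf/in = 1.119 N/m.
x = 0.9273 m
0.9273 m × (1 in / 0.02540 m) = 36.51 in

36.5 in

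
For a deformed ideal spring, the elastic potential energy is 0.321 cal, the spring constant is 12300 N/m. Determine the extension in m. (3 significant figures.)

0.0148 m

Solving U = ½k·x² for x: x = √(2U/k).
U = 0.321 cal = 1.343 J; k = 12300 N/m.
x = 0.01478 m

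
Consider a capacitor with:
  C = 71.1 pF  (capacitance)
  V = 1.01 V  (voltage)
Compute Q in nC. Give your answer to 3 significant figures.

Rearranging: Q = CV.
C = 71.1 pF = 7.110×10^-11 F; V = 1.01 V.
Q = 7.181×10^-11 C  (the unit combination reduces to A·s = C)
7.181×10^-11 C × (1 nC / 1.000×10^-9 C) = 0.07181 nC

0.0718 nC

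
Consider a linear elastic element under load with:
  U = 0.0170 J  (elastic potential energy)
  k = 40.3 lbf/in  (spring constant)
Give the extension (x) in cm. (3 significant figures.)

Solving U = ½k·x² for x: x = √(2U/k).
U = 0.0170 J; k = 40.3 lbf/in = 7058 N/m.
x = 0.002195 m
0.002195 m × (1 cm / 0.01000 m) = 0.2195 cm

0.219 cm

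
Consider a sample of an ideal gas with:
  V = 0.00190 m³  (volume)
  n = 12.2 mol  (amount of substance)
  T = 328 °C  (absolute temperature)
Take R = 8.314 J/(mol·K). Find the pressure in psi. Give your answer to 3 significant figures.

4650 psi

Directly: P = nRT/V.
V = 0.00190 m³; n = 12.2 mol; T = 328 °C = 601.1 K; R = 8.314 J/(mol·K).
P = 3.209×10^7 Pa
3.209×10^7 Pa × (1 psi / 6895 Pa) = 4655 psi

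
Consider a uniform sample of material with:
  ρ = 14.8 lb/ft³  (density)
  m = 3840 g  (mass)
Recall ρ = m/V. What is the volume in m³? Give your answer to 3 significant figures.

Rearranging ρ = m/V for V: V = m/ρ.
ρ = 14.8 lb/ft³ = 237.1 kg/m³; m = 3840 g = 3.840 kg.
V = 0.01620 m³

0.0162 m³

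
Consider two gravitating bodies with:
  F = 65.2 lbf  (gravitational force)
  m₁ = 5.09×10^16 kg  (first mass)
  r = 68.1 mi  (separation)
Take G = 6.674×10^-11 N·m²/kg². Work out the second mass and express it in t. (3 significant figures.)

1030 t

Solving F = G·m₁·m₂/r² for m₂: m₂ = F·r²/(G·m₁).
F = 65.2 lbf = 290.0 N; m₁ = 5.09×10^16 kg; r = 68.1 mi = 1.096×10^5 m; G = 6.674×10^-11 N·m²/kg².
m₂ = 1.025×10^6 kg
1.025×10^6 kg × (1 t / 1000 kg) = 1025 t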